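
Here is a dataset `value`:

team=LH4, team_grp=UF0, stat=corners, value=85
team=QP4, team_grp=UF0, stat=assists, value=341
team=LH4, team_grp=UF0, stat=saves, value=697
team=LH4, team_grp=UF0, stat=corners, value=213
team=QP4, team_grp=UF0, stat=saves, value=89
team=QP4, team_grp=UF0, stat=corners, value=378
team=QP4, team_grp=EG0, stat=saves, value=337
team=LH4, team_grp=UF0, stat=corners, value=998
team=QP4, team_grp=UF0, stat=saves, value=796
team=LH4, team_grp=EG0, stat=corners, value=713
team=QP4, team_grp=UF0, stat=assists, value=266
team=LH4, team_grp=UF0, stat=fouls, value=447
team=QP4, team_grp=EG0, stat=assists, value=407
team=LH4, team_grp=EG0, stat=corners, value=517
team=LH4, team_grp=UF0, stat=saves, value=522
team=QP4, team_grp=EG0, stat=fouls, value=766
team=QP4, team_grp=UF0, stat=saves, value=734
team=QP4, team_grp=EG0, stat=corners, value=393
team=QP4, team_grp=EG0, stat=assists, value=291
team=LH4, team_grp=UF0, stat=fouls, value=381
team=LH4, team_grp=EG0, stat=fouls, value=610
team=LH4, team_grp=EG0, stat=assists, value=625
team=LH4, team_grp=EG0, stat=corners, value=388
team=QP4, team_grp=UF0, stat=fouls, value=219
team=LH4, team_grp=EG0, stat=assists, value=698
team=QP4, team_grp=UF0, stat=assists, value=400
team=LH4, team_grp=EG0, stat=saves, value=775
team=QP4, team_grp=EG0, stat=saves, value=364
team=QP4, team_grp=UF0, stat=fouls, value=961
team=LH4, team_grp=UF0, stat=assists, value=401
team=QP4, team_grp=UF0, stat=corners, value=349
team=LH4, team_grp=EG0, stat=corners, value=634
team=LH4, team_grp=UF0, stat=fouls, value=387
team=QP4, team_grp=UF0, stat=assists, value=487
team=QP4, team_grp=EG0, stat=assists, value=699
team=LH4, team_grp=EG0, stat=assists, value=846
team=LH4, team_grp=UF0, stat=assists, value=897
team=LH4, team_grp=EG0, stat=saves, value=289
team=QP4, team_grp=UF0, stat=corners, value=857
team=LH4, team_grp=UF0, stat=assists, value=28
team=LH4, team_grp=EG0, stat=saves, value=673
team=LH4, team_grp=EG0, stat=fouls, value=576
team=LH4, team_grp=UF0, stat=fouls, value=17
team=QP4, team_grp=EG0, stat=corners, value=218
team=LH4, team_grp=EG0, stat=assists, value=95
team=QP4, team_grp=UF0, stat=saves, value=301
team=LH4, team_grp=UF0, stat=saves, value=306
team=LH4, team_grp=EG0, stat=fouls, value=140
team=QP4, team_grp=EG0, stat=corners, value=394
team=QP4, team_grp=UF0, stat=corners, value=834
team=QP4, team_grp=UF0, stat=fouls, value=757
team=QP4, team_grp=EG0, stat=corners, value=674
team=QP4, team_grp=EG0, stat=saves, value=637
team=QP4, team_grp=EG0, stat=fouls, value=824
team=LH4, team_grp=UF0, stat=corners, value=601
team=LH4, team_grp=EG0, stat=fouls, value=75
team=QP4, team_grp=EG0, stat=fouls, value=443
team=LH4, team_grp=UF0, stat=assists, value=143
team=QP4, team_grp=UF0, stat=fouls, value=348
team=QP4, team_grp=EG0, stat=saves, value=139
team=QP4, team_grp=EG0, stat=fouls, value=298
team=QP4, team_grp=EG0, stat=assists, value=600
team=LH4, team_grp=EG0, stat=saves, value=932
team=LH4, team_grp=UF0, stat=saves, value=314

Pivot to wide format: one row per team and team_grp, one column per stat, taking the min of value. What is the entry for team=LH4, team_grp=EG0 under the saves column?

Rows with team=LH4, team_grp=EG0 and stat=saves: value values are 775, 289, 673, 932.
min(775, 289, 673, 932) = 289.

289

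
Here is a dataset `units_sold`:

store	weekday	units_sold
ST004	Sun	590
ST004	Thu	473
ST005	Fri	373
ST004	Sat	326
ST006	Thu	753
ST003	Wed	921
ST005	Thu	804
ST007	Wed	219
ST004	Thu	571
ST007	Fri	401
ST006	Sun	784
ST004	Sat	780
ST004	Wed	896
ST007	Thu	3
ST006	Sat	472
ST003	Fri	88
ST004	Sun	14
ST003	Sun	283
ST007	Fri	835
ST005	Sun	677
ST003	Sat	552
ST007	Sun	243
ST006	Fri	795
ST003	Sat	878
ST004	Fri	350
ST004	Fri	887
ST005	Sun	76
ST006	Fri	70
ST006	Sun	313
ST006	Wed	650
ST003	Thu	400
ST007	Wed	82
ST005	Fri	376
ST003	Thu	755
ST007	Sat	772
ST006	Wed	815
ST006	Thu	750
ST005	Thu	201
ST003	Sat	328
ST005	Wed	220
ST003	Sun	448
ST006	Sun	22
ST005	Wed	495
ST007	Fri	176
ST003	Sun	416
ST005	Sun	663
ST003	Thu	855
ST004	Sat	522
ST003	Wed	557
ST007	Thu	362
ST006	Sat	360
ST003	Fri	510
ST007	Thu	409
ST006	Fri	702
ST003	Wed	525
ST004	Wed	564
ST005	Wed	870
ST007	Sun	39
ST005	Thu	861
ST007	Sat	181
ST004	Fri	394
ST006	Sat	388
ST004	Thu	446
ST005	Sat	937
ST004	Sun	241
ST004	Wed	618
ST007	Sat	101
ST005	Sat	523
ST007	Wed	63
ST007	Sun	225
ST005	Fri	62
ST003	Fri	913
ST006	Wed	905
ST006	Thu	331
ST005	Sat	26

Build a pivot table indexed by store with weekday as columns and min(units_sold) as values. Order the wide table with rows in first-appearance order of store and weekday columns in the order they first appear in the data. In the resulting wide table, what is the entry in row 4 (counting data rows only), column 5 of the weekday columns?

With rows in first-appearance order of store, row 4 is store=ST003. weekday columns in first-appearance order: Sun, Thu, Fri, Sat, Wed; column 5 is Wed.
Long rows with store=ST003, weekday=Wed: min(921, 557, 525) = 525.

525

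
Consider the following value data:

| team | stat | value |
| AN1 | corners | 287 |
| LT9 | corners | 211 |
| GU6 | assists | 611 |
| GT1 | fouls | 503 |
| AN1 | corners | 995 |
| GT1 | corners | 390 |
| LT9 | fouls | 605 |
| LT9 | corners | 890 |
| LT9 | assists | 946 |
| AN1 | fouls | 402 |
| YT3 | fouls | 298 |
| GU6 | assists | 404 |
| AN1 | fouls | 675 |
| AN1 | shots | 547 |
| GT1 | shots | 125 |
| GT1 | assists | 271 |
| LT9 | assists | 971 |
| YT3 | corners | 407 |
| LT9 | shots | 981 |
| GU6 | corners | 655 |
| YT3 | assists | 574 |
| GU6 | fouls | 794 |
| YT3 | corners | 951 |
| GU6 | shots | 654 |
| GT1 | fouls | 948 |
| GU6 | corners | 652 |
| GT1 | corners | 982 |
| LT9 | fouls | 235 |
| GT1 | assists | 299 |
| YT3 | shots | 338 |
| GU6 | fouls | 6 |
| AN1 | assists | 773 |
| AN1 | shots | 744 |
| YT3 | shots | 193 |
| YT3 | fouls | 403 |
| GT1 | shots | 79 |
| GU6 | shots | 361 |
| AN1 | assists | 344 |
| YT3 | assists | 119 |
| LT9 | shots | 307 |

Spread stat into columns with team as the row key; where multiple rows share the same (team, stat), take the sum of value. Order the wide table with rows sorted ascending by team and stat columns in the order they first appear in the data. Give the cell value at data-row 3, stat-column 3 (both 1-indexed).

800

With rows sorted ascending by team, row 3 is team=GU6. stat columns in first-appearance order: corners, assists, fouls, shots; column 3 is fouls.
Long rows with team=GU6, stat=fouls: 794 + 6 = 800.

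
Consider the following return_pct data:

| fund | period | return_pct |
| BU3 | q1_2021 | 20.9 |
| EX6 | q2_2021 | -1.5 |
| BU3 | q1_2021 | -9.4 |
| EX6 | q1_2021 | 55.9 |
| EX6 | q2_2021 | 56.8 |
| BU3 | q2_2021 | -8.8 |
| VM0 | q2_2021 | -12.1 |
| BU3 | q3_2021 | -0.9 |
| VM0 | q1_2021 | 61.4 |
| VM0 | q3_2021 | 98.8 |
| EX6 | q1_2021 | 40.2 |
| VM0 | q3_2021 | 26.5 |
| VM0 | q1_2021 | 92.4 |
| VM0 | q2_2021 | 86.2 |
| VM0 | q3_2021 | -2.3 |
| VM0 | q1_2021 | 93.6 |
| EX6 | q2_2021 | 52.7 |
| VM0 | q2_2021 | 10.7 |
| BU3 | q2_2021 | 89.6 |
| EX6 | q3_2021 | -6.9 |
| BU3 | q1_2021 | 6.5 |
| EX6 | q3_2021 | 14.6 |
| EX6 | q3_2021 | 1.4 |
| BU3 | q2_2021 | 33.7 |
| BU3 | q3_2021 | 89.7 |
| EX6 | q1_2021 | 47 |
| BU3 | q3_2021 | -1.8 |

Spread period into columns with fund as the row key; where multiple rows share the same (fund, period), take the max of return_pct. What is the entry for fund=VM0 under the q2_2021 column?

86.2

Rows with fund=VM0 and period=q2_2021: return_pct values are -12.1, 86.2, 10.7.
max(-12.1, 86.2, 10.7) = 86.2.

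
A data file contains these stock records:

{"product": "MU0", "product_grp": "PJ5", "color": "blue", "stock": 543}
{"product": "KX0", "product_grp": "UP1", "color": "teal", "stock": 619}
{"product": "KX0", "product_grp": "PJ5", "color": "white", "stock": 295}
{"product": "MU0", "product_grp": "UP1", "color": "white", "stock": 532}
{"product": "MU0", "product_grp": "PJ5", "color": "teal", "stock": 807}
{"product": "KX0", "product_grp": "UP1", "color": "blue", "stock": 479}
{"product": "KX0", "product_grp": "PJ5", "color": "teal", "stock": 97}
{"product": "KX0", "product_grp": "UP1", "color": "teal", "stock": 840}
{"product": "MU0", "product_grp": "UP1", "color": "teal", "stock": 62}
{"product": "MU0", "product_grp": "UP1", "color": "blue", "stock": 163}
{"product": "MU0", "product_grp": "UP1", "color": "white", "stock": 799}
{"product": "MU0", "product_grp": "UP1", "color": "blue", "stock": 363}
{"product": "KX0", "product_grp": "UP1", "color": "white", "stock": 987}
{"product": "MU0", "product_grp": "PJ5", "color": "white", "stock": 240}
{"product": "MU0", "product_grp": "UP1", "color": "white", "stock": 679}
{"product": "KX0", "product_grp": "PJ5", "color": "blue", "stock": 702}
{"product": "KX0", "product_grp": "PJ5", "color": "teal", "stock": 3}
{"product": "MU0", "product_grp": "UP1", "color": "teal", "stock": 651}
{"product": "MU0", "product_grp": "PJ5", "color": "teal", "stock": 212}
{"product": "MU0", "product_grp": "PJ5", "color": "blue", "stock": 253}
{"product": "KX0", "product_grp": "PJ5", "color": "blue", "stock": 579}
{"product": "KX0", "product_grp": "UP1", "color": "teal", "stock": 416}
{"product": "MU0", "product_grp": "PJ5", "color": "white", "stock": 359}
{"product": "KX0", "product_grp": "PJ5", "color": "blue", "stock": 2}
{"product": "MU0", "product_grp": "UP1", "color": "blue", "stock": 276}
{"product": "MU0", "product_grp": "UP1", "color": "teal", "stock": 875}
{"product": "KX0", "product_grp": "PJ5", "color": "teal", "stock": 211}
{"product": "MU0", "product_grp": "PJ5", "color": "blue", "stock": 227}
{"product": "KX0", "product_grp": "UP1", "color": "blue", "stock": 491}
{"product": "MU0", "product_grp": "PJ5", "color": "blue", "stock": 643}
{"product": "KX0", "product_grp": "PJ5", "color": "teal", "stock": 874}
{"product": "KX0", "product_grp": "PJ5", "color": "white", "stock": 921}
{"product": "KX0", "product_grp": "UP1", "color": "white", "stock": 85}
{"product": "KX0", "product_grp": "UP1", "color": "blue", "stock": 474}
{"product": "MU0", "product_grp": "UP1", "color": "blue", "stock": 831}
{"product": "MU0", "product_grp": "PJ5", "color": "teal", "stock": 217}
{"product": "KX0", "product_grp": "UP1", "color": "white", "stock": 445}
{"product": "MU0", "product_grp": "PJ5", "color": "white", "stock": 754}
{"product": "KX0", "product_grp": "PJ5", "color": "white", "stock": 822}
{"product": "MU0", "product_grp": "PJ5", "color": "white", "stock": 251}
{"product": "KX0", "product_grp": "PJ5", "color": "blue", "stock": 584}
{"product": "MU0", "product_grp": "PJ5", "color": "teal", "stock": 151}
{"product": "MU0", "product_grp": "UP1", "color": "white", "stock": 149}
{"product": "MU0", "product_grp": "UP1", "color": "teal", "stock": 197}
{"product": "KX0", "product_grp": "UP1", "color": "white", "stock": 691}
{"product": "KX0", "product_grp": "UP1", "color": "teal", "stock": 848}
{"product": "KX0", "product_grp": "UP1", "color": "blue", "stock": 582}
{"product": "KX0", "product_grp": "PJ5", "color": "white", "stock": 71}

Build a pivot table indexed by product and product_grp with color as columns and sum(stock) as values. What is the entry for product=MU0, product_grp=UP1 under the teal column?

Rows with product=MU0, product_grp=UP1 and color=teal: stock values are 62, 651, 875, 197.
62 + 651 + 875 + 197 = 1785.

1785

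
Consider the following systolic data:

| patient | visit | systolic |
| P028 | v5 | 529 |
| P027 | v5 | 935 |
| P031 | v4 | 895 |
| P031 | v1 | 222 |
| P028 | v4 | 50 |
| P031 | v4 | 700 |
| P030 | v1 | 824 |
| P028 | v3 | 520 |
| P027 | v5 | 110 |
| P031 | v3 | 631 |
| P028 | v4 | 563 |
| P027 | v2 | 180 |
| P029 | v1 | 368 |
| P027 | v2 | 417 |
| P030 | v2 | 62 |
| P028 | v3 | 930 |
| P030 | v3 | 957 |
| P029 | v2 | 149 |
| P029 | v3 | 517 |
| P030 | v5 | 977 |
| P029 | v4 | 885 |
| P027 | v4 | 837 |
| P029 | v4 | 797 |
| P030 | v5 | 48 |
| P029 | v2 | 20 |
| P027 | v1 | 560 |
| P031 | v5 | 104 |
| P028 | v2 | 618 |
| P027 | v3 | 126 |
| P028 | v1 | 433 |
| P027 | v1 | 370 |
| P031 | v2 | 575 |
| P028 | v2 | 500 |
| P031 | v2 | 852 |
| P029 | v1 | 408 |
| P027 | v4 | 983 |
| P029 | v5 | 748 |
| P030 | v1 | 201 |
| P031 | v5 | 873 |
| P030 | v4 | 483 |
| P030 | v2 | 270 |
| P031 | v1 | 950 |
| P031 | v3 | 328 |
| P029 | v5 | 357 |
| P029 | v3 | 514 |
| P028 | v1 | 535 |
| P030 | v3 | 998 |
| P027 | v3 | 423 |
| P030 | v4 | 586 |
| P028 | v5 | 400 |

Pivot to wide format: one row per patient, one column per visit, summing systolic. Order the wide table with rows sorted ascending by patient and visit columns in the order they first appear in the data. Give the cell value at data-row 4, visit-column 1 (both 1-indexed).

1025

With rows sorted ascending by patient, row 4 is patient=P030. visit columns in first-appearance order: v5, v4, v1, v3, v2; column 1 is v5.
Long rows with patient=P030, visit=v5: 977 + 48 = 1025.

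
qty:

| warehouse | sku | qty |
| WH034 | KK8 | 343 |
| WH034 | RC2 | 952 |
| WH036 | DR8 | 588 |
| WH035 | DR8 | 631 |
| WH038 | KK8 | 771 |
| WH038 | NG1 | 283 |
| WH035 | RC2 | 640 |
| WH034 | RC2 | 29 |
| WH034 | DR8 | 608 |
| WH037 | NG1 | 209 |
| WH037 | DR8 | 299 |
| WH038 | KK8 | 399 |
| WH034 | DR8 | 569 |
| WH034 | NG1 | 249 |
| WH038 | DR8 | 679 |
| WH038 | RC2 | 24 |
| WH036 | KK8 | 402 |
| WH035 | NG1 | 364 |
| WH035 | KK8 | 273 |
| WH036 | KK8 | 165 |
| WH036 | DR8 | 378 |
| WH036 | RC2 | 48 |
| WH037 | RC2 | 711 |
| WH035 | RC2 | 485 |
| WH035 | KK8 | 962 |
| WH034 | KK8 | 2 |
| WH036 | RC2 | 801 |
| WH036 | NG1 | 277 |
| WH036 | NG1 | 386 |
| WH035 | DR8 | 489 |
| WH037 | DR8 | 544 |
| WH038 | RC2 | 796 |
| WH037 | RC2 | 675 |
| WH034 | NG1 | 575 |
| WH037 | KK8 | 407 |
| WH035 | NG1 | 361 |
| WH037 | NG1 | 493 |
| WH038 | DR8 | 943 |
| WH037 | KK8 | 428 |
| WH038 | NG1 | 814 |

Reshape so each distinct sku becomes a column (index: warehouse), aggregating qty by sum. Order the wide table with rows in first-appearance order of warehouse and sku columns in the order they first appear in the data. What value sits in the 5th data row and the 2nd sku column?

1386

With rows in first-appearance order of warehouse, row 5 is warehouse=WH037. sku columns in first-appearance order: KK8, RC2, DR8, NG1; column 2 is RC2.
Long rows with warehouse=WH037, sku=RC2: 711 + 675 = 1386.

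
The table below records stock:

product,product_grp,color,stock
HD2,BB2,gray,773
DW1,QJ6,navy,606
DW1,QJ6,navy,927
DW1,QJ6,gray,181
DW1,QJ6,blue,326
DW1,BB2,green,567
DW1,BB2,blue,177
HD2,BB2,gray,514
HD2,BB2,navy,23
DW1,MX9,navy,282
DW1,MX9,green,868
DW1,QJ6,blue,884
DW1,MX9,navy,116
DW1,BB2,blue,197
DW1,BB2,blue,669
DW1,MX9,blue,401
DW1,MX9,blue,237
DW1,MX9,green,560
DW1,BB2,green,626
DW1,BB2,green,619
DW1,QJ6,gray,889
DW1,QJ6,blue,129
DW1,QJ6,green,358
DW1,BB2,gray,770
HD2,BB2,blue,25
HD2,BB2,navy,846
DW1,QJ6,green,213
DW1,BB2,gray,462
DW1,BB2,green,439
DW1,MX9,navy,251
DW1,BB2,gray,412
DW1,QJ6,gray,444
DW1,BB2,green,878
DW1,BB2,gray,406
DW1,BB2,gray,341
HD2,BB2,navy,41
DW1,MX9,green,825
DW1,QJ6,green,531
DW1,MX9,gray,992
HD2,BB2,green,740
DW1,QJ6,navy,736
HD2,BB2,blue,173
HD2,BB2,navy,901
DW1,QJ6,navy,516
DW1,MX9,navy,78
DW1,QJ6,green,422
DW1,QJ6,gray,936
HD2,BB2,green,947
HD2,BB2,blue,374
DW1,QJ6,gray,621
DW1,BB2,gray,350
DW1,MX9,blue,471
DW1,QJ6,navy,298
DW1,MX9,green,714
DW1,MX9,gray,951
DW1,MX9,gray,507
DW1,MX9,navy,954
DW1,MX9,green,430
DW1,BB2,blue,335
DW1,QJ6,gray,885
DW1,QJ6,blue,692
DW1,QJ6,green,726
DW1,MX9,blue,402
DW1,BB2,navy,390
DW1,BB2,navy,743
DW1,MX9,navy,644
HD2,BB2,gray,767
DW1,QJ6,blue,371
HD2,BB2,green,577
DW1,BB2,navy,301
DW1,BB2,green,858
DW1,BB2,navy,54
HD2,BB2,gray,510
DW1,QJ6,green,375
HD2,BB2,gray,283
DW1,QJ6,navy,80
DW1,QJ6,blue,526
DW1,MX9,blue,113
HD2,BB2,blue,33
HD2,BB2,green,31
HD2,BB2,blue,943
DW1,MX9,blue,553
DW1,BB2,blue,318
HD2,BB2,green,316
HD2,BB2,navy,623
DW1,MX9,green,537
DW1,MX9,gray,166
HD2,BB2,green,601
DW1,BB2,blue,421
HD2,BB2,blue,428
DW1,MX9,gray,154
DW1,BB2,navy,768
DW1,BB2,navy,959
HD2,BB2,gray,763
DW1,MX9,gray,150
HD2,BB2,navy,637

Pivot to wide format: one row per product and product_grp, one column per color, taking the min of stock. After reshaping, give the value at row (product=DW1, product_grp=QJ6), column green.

Rows with product=DW1, product_grp=QJ6 and color=green: stock values are 358, 213, 531, 422, 726, 375.
min(358, 213, 531, 422, 726, 375) = 213.

213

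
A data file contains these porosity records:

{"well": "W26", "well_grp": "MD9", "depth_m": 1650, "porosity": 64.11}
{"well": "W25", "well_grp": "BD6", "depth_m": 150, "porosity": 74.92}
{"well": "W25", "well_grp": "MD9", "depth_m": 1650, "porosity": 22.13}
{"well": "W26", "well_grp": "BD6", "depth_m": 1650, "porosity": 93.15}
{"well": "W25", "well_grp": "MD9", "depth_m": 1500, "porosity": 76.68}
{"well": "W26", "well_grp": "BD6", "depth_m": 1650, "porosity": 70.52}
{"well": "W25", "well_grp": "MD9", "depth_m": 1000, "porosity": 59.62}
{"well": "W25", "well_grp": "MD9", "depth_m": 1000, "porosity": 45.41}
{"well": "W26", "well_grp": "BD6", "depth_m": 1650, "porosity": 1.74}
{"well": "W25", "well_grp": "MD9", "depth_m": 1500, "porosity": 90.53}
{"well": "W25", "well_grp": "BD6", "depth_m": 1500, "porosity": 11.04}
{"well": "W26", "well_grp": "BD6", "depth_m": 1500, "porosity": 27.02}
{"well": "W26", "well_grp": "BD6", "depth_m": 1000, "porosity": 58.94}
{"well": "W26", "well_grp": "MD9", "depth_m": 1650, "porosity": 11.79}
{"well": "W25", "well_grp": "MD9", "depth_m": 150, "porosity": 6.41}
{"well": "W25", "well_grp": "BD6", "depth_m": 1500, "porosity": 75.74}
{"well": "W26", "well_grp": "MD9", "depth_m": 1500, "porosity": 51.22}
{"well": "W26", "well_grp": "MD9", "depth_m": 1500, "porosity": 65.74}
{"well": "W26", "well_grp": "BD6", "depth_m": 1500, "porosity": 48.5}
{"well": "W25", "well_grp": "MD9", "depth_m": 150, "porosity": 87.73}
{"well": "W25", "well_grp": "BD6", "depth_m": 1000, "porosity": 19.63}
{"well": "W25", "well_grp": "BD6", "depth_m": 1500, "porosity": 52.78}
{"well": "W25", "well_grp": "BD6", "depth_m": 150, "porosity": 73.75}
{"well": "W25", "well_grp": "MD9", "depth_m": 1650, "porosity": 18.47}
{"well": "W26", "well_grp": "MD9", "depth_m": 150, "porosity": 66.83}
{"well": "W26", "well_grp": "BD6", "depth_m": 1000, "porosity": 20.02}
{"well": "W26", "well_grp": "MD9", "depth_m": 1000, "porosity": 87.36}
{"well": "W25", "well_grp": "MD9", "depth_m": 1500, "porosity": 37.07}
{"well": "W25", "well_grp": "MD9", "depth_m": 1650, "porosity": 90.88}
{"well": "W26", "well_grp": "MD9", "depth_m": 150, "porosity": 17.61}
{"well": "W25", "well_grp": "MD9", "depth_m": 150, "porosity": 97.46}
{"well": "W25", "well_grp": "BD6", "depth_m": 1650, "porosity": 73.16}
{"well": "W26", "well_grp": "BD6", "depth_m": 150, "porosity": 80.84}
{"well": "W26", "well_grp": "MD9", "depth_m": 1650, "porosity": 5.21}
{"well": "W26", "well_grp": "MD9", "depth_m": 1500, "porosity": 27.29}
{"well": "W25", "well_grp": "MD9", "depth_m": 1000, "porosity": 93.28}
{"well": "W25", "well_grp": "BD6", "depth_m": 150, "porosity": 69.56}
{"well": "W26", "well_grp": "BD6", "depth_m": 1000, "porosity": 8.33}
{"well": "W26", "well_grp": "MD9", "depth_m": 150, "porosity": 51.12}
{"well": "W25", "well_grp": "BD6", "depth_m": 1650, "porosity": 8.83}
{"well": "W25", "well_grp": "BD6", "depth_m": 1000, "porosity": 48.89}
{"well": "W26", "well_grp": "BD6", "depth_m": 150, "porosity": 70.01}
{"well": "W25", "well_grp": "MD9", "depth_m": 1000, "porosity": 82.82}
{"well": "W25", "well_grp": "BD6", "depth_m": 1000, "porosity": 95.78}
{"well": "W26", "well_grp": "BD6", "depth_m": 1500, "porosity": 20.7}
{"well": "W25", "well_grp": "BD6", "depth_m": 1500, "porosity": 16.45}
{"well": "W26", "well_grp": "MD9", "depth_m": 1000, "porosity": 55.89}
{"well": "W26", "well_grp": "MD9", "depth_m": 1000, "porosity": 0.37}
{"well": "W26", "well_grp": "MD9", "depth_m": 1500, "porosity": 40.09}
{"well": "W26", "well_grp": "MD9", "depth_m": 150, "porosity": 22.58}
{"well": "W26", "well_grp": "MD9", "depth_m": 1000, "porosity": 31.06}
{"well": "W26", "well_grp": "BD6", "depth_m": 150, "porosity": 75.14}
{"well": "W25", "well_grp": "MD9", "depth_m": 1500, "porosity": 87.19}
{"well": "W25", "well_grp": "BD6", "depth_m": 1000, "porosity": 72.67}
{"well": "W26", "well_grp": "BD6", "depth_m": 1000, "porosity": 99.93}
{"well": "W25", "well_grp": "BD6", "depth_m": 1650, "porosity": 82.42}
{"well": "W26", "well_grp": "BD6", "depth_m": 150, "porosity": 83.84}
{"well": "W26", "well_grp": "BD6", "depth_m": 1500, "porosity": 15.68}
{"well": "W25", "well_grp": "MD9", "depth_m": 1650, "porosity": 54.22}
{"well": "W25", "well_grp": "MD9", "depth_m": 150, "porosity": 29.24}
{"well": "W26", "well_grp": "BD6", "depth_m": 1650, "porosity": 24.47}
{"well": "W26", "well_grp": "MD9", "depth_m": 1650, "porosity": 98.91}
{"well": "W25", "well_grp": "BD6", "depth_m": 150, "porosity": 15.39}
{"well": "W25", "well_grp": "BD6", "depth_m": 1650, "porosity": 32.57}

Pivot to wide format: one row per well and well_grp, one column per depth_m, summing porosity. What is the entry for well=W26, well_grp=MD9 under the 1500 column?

Rows with well=W26, well_grp=MD9 and depth_m=1500: porosity values are 51.22, 65.74, 27.29, 40.09.
51.22 + 65.74 + 27.29 + 40.09 = 184.34.

184.34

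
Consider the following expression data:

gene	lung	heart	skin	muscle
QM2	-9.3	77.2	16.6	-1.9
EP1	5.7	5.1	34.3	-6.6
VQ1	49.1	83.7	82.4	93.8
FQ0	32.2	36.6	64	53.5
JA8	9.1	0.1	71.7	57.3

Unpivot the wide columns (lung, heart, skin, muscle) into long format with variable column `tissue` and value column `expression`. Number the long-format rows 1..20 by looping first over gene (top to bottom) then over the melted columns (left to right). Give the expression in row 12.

93.8

20 rows total (5 × 4). Row 12: index ⌊(12-1)/4⌋ = 2 into gene → VQ1; (12-1) mod 4 = 3 into the melted columns → muscle.
So row 12 is (VQ1, muscle, 93.8); expression = 93.8.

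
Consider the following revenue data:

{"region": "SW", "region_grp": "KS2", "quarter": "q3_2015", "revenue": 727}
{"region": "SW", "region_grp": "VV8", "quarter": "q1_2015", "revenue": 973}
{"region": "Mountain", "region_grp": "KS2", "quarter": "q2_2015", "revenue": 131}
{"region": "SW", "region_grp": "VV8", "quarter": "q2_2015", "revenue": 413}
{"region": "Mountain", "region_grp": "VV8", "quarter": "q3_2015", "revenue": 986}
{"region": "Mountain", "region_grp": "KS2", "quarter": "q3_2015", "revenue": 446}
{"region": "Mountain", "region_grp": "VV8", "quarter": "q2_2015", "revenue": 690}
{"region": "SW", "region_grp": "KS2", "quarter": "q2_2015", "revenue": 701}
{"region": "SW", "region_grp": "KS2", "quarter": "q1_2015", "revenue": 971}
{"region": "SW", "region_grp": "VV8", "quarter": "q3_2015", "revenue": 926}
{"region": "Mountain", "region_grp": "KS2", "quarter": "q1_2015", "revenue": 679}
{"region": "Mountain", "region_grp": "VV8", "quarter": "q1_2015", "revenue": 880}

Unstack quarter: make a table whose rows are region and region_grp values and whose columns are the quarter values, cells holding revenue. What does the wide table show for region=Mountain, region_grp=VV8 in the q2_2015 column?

690

Wide layout: rows indexed by region and region_grp, columns are the 3 distinct quarter values (q3_2015, q1_2015, q2_2015).
Cell (region=Mountain, region_grp=VV8, quarter=q2_2015) draws from the long row where region=Mountain, region_grp=VV8 and quarter=q2_2015, which has revenue=690.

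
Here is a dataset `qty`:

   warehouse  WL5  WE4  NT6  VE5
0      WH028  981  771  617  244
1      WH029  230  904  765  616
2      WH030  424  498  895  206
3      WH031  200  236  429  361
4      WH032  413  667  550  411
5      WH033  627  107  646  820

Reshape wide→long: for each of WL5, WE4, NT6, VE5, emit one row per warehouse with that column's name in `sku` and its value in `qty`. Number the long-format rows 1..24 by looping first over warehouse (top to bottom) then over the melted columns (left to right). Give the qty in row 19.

550

24 rows total (6 × 4). Row 19: index ⌊(19-1)/4⌋ = 4 into warehouse → WH032; (19-1) mod 4 = 2 into the melted columns → NT6.
So row 19 is (WH032, NT6, 550); qty = 550.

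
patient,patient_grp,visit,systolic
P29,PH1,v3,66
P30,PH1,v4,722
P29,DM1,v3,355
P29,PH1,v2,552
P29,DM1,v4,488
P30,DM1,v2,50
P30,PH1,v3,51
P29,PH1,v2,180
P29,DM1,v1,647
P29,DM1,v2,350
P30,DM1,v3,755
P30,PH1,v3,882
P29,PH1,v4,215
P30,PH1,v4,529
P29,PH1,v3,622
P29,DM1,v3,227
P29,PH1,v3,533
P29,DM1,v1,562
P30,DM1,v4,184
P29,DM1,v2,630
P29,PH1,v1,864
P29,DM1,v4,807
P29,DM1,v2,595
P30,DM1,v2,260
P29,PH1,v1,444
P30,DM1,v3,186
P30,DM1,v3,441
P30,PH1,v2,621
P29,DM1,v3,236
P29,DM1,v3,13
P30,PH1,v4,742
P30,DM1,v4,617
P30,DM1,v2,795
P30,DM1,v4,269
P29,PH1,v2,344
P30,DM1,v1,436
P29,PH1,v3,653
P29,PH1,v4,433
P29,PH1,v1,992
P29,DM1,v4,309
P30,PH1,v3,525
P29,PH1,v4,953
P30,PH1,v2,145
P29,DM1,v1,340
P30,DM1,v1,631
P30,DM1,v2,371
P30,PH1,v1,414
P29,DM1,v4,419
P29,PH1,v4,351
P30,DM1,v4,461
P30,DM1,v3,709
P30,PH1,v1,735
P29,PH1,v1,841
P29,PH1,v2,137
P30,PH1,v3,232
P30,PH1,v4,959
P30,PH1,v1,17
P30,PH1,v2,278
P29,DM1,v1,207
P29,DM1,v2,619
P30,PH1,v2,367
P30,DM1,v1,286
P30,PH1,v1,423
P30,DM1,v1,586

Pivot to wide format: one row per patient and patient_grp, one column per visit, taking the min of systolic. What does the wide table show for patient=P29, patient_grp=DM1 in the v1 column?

Rows with patient=P29, patient_grp=DM1 and visit=v1: systolic values are 647, 562, 340, 207.
min(647, 562, 340, 207) = 207.

207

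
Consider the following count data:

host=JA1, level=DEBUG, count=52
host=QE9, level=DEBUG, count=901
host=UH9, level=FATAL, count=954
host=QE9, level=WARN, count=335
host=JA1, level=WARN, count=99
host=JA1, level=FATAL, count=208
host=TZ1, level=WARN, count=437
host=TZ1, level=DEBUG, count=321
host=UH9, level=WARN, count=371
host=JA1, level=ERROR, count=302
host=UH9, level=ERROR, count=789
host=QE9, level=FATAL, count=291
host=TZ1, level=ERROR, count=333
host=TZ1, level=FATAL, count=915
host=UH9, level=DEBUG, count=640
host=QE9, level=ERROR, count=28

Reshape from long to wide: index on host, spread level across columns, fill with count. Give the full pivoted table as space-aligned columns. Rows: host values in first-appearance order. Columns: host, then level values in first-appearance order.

host  DEBUG  FATAL  WARN  ERROR
JA1   52     208    99    302  
QE9   901    291    335   28   
UH9   640    954    371   789  
TZ1   321    915    437   333  

Columns: host plus the 4 distinct level values (DEBUG, FATAL, WARN, ERROR).
For example, row JA1 column DEBUG takes count=52 from the long row (JA1, DEBUG).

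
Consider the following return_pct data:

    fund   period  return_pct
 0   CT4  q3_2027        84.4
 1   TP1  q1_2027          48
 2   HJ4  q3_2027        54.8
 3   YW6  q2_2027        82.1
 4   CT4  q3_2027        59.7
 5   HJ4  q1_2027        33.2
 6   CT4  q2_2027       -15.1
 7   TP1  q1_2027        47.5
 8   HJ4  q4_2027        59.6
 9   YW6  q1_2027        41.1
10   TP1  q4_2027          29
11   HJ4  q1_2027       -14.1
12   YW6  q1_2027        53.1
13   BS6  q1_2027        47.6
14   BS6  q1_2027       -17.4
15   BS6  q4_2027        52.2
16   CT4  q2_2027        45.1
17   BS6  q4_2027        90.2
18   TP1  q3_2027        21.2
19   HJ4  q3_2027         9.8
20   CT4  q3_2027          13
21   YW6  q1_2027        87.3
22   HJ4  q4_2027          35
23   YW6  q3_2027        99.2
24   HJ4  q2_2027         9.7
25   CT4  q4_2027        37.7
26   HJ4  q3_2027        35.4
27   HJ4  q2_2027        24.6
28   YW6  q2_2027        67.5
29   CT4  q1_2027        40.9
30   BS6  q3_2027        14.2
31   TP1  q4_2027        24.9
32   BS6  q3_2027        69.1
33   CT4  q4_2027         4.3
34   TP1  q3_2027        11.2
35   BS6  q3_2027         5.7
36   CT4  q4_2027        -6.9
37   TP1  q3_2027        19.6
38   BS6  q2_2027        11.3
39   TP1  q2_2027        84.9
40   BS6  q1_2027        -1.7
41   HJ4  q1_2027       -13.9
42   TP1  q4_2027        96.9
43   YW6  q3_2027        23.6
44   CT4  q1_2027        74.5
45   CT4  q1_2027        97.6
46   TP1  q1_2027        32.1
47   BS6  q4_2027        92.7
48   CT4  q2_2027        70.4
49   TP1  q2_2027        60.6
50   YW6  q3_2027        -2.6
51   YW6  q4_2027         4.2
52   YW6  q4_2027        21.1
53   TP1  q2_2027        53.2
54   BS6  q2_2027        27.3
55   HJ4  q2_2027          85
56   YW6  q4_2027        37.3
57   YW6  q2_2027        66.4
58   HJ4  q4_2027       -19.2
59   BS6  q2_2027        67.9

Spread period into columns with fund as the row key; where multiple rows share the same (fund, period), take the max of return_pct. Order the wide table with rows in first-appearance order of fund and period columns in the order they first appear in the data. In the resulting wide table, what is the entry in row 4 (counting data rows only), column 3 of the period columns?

With rows in first-appearance order of fund, row 4 is fund=YW6. period columns in first-appearance order: q3_2027, q1_2027, q2_2027, q4_2027; column 3 is q2_2027.
Long rows with fund=YW6, period=q2_2027: max(82.1, 67.5, 66.4) = 82.1.

82.1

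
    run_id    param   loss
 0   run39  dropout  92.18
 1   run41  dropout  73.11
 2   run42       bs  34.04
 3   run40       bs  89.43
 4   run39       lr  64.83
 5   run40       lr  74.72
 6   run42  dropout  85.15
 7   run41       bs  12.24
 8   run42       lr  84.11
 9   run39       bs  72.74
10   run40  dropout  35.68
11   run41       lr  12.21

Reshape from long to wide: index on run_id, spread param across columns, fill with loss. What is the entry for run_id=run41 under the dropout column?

Wide layout: rows indexed by run_id, columns are the 3 distinct param values (dropout, bs, lr).
Cell (run_id=run41, param=dropout) draws from the long row where run_id=run41 and param=dropout, which has loss=73.11.

73.11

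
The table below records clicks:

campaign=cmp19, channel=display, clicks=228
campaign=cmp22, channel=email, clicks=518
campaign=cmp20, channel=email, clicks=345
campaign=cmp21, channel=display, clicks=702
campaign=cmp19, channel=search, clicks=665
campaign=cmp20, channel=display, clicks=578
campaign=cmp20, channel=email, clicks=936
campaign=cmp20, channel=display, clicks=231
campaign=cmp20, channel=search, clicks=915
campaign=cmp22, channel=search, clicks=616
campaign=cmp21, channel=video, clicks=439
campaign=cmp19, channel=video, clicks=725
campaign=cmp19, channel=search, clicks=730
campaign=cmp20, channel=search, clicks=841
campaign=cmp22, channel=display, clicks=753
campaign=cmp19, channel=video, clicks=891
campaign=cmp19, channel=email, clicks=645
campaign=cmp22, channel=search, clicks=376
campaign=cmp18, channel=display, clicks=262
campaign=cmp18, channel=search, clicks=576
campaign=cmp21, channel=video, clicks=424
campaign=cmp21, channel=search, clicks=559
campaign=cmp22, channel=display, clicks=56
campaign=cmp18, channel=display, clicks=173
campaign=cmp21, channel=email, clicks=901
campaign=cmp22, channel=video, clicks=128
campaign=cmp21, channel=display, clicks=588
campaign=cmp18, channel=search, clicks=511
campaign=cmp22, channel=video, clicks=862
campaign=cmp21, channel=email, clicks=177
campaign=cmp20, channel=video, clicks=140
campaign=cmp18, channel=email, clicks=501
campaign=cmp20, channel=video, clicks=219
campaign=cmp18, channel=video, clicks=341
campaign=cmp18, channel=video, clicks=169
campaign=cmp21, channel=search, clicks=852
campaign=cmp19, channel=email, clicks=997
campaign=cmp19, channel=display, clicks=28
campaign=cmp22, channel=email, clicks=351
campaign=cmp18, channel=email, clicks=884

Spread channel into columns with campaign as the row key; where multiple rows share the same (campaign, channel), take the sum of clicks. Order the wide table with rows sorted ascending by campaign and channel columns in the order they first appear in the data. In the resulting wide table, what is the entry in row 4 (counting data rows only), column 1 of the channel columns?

With rows sorted ascending by campaign, row 4 is campaign=cmp21. channel columns in first-appearance order: display, email, search, video; column 1 is display.
Long rows with campaign=cmp21, channel=display: 702 + 588 = 1290.

1290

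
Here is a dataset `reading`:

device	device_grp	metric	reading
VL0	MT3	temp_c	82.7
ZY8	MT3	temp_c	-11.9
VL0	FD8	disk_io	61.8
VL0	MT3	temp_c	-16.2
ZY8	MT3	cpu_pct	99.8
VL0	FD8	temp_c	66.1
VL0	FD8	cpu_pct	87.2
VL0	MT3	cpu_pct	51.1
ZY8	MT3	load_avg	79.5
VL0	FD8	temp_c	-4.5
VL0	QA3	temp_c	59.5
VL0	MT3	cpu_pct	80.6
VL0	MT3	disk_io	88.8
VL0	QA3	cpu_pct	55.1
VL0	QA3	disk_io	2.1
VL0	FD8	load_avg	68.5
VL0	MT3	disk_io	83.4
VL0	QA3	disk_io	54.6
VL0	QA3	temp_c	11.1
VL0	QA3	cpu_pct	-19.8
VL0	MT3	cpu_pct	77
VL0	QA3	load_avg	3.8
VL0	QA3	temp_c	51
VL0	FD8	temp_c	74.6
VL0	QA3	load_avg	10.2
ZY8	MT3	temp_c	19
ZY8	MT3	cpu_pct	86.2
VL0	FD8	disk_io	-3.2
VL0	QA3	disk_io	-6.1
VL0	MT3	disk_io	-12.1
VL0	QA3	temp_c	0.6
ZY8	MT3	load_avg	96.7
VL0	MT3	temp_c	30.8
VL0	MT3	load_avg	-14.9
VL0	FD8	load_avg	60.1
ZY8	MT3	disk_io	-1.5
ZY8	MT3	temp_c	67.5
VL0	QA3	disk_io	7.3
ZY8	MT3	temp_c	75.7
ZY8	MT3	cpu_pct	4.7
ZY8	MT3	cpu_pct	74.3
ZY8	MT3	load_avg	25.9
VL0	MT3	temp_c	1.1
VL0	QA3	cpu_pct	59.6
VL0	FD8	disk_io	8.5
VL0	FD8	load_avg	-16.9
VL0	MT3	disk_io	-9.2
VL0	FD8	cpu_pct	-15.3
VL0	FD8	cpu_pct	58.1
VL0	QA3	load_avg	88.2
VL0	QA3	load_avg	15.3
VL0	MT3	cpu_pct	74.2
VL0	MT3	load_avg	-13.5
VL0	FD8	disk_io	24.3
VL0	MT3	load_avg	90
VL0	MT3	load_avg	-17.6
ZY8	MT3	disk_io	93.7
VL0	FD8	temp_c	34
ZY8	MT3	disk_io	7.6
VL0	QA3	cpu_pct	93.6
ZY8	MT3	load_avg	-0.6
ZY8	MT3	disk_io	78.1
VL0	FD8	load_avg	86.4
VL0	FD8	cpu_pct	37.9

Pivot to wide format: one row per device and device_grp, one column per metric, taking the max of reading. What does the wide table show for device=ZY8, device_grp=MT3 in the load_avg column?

96.7

Rows with device=ZY8, device_grp=MT3 and metric=load_avg: reading values are 79.5, 96.7, 25.9, -0.6.
max(79.5, 96.7, 25.9, -0.6) = 96.7.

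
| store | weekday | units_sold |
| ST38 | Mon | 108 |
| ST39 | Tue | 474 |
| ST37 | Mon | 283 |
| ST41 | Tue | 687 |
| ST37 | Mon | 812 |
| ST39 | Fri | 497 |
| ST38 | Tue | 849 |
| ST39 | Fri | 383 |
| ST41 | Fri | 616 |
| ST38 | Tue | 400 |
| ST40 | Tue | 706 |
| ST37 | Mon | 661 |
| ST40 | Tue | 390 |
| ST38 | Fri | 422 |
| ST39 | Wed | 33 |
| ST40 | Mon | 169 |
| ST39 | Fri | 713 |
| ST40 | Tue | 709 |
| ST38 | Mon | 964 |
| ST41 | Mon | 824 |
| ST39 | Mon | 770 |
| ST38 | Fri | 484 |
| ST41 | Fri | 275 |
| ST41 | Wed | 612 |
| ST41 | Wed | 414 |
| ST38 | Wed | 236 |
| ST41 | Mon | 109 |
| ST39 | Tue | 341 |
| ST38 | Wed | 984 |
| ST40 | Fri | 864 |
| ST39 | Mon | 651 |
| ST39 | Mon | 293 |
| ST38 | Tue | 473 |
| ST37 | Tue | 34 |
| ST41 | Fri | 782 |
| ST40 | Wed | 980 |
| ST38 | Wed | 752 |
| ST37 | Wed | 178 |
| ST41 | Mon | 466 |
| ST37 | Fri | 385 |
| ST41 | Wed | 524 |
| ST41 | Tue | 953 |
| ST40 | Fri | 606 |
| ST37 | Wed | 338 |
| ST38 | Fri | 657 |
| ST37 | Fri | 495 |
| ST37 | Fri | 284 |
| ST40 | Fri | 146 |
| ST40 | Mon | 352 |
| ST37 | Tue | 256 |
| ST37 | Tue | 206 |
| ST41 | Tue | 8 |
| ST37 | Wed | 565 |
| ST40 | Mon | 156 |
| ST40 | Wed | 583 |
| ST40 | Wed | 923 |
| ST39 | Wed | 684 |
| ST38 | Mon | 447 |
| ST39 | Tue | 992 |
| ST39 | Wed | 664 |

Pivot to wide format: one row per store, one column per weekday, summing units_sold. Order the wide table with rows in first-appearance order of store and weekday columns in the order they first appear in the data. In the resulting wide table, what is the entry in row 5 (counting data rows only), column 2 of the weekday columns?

1805

With rows in first-appearance order of store, row 5 is store=ST40. weekday columns in first-appearance order: Mon, Tue, Fri, Wed; column 2 is Tue.
Long rows with store=ST40, weekday=Tue: 706 + 390 + 709 = 1805.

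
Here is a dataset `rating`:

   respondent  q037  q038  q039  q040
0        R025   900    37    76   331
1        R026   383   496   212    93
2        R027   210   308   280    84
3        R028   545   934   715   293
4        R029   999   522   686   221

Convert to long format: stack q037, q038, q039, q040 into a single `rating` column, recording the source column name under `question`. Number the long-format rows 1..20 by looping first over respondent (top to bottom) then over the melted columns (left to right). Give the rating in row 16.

293

20 rows total (5 × 4). Row 16: index ⌊(16-1)/4⌋ = 3 into respondent → R028; (16-1) mod 4 = 3 into the melted columns → q040.
So row 16 is (R028, q040, 293); rating = 293.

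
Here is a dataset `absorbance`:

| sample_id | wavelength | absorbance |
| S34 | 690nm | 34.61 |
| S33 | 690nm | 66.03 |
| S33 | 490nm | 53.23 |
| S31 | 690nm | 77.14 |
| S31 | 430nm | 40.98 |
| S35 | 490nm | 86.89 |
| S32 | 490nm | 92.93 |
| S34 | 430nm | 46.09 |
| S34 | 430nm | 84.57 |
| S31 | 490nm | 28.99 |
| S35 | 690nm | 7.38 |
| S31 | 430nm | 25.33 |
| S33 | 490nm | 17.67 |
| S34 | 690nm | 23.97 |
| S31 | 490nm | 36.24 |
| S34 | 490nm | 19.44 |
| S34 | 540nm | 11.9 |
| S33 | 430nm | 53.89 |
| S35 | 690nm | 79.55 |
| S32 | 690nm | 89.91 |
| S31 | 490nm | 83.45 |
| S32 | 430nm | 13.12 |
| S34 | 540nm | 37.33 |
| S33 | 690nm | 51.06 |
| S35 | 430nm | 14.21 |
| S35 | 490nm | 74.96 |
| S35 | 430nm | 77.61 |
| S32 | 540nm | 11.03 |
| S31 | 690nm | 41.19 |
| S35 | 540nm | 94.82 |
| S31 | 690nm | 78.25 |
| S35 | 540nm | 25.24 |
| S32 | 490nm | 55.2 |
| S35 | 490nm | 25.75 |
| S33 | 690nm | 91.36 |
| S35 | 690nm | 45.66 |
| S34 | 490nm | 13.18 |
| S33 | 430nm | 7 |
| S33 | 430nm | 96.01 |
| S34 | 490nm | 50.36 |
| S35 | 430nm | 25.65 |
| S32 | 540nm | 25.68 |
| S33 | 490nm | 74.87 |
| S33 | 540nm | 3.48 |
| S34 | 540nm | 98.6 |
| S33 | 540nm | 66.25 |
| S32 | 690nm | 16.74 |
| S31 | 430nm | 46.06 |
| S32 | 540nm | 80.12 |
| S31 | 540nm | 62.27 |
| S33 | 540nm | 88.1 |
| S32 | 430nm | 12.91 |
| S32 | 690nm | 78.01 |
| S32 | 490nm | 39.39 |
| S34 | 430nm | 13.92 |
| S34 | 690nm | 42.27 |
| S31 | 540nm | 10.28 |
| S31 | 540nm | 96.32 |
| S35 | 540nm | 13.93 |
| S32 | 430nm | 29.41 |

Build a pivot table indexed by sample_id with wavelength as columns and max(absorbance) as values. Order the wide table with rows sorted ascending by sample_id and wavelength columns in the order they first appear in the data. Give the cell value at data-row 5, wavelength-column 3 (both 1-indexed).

With rows sorted ascending by sample_id, row 5 is sample_id=S35. wavelength columns in first-appearance order: 690nm, 490nm, 430nm, 540nm; column 3 is 430nm.
Long rows with sample_id=S35, wavelength=430nm: max(14.21, 77.61, 25.65) = 77.61.

77.61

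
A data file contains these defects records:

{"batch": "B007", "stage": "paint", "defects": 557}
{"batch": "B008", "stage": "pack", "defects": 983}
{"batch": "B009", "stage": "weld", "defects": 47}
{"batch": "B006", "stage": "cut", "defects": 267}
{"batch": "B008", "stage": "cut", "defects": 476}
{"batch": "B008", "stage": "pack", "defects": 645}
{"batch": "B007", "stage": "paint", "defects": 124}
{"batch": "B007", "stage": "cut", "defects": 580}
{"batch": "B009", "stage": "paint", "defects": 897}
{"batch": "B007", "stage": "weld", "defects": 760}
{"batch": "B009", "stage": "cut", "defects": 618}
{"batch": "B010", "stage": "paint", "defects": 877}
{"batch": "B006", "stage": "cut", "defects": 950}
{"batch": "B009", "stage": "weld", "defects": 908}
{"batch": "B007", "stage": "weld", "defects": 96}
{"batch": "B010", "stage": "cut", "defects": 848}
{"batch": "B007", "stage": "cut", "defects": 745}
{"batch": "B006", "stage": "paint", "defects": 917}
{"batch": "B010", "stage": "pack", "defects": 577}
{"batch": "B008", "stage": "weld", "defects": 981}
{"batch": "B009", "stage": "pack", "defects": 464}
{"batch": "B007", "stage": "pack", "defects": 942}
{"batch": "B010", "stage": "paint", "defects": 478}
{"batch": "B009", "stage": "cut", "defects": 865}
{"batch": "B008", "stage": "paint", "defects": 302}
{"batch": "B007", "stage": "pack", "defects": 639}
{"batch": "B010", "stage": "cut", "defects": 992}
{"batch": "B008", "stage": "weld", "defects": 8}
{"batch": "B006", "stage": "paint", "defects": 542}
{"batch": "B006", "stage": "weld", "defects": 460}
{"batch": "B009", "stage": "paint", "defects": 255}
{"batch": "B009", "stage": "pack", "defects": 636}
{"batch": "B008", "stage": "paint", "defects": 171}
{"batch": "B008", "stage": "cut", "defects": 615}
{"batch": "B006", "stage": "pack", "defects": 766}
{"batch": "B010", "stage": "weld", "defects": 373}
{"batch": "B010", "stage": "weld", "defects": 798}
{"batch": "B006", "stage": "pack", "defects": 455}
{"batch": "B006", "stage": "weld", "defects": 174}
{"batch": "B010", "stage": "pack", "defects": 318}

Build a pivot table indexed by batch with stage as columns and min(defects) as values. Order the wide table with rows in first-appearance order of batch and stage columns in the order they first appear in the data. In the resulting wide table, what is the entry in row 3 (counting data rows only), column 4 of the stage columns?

618

With rows in first-appearance order of batch, row 3 is batch=B009. stage columns in first-appearance order: paint, pack, weld, cut; column 4 is cut.
Long rows with batch=B009, stage=cut: min(618, 865) = 618.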